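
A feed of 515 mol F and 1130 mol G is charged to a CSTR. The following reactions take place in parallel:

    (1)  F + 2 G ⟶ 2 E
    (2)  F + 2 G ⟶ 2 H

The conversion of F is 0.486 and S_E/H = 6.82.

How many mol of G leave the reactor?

629 mol

Conversion of F: F consumed = 0.486 × 515 = 250.3 mol = 1ξ₁ + 1ξ₂.
Selectivity: 2ξ₁ / (2ξ₂) = 6.82 → ξ₁ = 6.82 ξ₂.
Substitute: (1·6.82 + 1) ξ₂ = 250.3 → ξ₂ = 32.01 mol, ξ₁ = 218.3 mol.
Outlet amounts (n = n₀ + Σ ν·ξ):
  F: 515 − 1(218.3) − 1(32.01) = 264.7
  G: 1130 − 2(218.3) − 2(32.01) = 629.4
  E: 0 + 2(218.3) = 436.6
  H: 0 + 2(32.01) = 64.01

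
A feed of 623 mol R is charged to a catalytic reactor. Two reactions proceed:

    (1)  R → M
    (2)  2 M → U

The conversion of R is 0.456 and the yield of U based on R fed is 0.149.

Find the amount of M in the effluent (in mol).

Conversion of R: R consumed = 1ξ₁ = 0.456 × 623 → ξ₁ = 284.1 mol.
Yield of U: 1ξ₂ / 623 = 0.149 → ξ₂ = 92.83 mol.
Outlet amounts (n = n₀ + Σ ν·ξ):
  R: 623 − 1(284.1) = 338.9
  M: 0 + 1(284.1) − 2(92.83) = 98.43
  U: 0 + 1(92.83) = 92.83

98.4 mol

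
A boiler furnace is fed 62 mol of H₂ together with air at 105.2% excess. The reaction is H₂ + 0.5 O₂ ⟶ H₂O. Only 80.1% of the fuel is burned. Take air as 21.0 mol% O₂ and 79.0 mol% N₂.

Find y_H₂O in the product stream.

Stoichiometric O₂ = 0.5 × 62 = 31 mol; O₂ fed = 31 × 2.052 = 63.61 mol.
N₂ fed = 63.61 × 79/21 = 239.3 mol.
Fuel reacted = 0.801 × 62 → ξ = 49.66 mol.
Outlet (n = n₀ + ν ξ):
  H₂: 62 − 1(49.66) = 12.34
  O₂: 63.61 − 0.5(49.66) = 38.78
  N₂: 239.3 (inert)
  H₂O: 0 + 1(49.66) = 49.66
Total out = 340.1 mol; y_H₂O = 49.66 / 340.1 = 0.146.

0.146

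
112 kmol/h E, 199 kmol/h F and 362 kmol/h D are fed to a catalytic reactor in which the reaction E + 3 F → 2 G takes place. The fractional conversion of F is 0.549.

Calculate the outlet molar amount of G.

72.8 kmol/h

F reacted = 0.549 × 199 = 109.3 kmol/h; ν_F = −3, so ξ = 109.3/3 = 36.42 kmol/h.
Outlet amounts (n = n₀ + ν ξ):
  E: 112 − 1(36.42) = 75.58
  F: 199 − 3(36.42) = 89.75
  G: 0 + 2(36.42) = 72.83
  D: 362 (inert)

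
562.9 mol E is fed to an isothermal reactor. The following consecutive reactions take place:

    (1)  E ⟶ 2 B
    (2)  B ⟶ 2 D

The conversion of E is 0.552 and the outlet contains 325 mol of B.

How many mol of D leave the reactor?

593 mol

Conversion of E: E consumed = 1ξ₁ = 0.552 × 562.9 → ξ₁ = 310.7 mol.
B balance: n_B = 0 + 2ξ₁ − 1ξ₂ = 325 → ξ₂ = (2·310.7 − 325)/1 = 296.4 mol.
Outlet amounts (n = n₀ + Σ ν·ξ):
  E: 562.9 − 1(310.7) = 252.2
  B: 0 + 2(310.7) − 1(296.4) = 325
  D: 0 + 2(296.4) = 592.9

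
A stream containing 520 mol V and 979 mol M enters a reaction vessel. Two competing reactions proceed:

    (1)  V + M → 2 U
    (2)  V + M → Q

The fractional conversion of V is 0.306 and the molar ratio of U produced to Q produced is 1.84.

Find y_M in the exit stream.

Conversion of V: V consumed = 0.306 × 520 = 159.1 mol = 1ξ₁ + 1ξ₂.
Selectivity: 2ξ₁ / (1ξ₂) = 1.84 → ξ₁ = 0.92 ξ₂.
Substitute: (1·0.92 + 1) ξ₂ = 159.1 → ξ₂ = 82.88 mol, ξ₁ = 76.25 mol.
Outlet amounts (n = n₀ + Σ ν·ξ):
  V: 520 − 1(76.25) − 1(82.88) = 360.9
  M: 979 − 1(76.25) − 1(82.88) = 819.9
  U: 0 + 2(76.25) = 152.5
  Q: 0 + 1(82.88) = 82.88
Total out = 1416 mol; y_M = 819.9 / 1416 = 0.579.

0.579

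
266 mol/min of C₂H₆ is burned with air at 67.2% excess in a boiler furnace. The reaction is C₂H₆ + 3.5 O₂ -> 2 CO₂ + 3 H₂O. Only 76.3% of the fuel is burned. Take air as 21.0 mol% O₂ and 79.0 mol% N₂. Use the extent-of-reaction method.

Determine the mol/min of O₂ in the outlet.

846 mol/min

Stoichiometric O₂ = 3.5 × 266 = 931 mol/min; O₂ fed = 931 × 1.672 = 1557 mol/min.
N₂ fed = 1557 × 79/21 = 5856 mol/min.
Fuel reacted = 0.763 × 266 → ξ = 203 mol/min.
Outlet (n = n₀ + ν ξ):
  C₂H₆: 266 − 1(203) = 63.04
  O₂: 1557 − 3.5(203) = 846.3
  N₂: 5856 (inert)
  CO₂: 0 + 2(203) = 405.9
  H₂O: 0 + 3(203) = 608.9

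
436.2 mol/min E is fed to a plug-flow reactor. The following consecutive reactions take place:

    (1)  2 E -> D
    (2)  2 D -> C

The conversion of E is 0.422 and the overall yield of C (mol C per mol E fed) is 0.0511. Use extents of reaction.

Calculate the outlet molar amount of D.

47.5 mol/min

Conversion of E: E consumed = 2ξ₁ = 0.422 × 436.2 → ξ₁ = 92.04 mol/min.
Yield of C: 1ξ₂ / 436.2 = 0.0511 → ξ₂ = 22.29 mol/min.
Outlet amounts (n = n₀ + Σ ν·ξ):
  E: 436.2 − 2(92.04) = 252.1
  D: 0 + 1(92.04) − 2(22.29) = 47.46
  C: 0 + 1(22.29) = 22.29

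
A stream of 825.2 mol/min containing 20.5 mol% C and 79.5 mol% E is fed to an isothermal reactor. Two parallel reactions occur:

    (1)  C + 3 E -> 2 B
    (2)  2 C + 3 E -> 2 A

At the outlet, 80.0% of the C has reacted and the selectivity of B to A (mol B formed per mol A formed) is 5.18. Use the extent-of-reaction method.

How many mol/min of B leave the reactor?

195 mol/min

Conversion of C: C consumed = 0.8 × 169.2 = 135.3 mol/min = 1ξ₁ + 2ξ₂.
Selectivity: 2ξ₁ / (2ξ₂) = 5.18 → ξ₁ = 5.18 ξ₂.
Substitute: (1·5.18 + 2) ξ₂ = 135.3 → ξ₂ = 18.85 mol/min, ξ₁ = 97.64 mol/min.
Outlet amounts (n = n₀ + Σ ν·ξ):
  C: 169.2 − 1(97.64) − 2(18.85) = 33.83
  E: 656 − 3(97.64) − 3(18.85) = 306.6
  B: 0 + 2(97.64) = 195.3
  A: 0 + 2(18.85) = 37.7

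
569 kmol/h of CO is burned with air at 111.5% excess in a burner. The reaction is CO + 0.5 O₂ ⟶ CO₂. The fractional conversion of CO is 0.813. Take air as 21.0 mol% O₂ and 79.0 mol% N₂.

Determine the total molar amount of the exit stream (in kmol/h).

3200 kmol/h

Stoichiometric O₂ = 0.5 × 569 = 284.5 kmol/h; O₂ fed = 284.5 × 2.115 = 601.7 kmol/h.
N₂ fed = 601.7 × 79/21 = 2264 kmol/h.
Fuel reacted = 0.813 × 569 → ξ = 462.6 kmol/h.
Outlet (n = n₀ + ν ξ):
  CO: 569 − 1(462.6) = 106.4
  O₂: 601.7 − 0.5(462.6) = 370.4
  N₂: 2264 (inert)
  CO₂: 0 + 1(462.6) = 462.6
Total out = 106.4 + 370.4 + 2264 + 462.6 = 3203 kmol/h.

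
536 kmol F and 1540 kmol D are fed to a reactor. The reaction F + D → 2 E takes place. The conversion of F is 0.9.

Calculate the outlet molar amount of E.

F reacted = 0.9 × 536 = 482.4 kmol; ν_F = −1, so ξ = 482.4/1 = 482.4 kmol.
Outlet amounts (n = n₀ + ν ξ):
  F: 536 − 1(482.4) = 53.6
  D: 1540 − 1(482.4) = 1058
  E: 0 + 2(482.4) = 964.8

965 kmol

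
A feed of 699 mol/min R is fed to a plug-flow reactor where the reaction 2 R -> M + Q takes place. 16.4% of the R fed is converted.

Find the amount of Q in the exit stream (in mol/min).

57.3 mol/min

R reacted = 0.164 × 699 = 114.6 mol/min; ν_R = −2, so ξ = 114.6/2 = 57.32 mol/min.
Outlet amounts (n = n₀ + ν ξ):
  R: 699 − 2(57.32) = 584.4
  M: 0 + 1(57.32) = 57.32
  Q: 0 + 1(57.32) = 57.32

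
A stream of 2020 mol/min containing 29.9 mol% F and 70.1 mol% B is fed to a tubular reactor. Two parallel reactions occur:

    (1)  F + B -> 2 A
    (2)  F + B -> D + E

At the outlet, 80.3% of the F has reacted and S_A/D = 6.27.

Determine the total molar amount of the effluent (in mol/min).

2020 mol/min

Conversion of F: F consumed = 0.803 × 604 = 485 mol/min = 1ξ₁ + 1ξ₂.
Selectivity: 2ξ₁ / (1ξ₂) = 6.27 → ξ₁ = 3.135 ξ₂.
Substitute: (1·3.135 + 1) ξ₂ = 485 → ξ₂ = 117.3 mol/min, ξ₁ = 367.7 mol/min.
Outlet amounts (n = n₀ + Σ ν·ξ):
  F: 604 − 1(367.7) − 1(117.3) = 119
  B: 1416 − 1(367.7) − 1(117.3) = 931
  A: 0 + 2(367.7) = 735.4
  D: 0 + 1(117.3) = 117.3
  E: 0 + 1(117.3) = 117.3
Total out = 119 + 931 + 735.4 + 117.3 + 117.3 = 2020 mol/min.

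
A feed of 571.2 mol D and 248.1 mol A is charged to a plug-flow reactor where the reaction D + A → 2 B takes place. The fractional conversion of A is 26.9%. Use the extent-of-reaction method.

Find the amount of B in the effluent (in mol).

A reacted = 0.269 × 248.1 = 66.74 mol; ν_A = −1, so ξ = 66.74/1 = 66.74 mol.
Outlet amounts (n = n₀ + ν ξ):
  D: 571.2 − 1(66.74) = 504.5
  A: 248.1 − 1(66.74) = 181.4
  B: 0 + 2(66.74) = 133.5

133 mol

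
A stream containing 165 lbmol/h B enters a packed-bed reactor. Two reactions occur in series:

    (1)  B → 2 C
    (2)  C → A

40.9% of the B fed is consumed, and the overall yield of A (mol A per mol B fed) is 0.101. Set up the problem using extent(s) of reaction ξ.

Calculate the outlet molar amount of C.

118 lbmol/h

Conversion of B: B consumed = 1ξ₁ = 0.409 × 165 → ξ₁ = 67.48 lbmol/h.
Yield of A: 1ξ₂ / 165 = 0.101 → ξ₂ = 16.67 lbmol/h.
Outlet amounts (n = n₀ + Σ ν·ξ):
  B: 165 − 1(67.48) = 97.52
  C: 0 + 2(67.48) − 1(16.67) = 118.3
  A: 0 + 1(16.67) = 16.67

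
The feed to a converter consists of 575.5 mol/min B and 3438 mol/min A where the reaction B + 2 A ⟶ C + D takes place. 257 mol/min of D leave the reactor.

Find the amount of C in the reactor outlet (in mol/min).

For D: n = n₀ + 1ξ → 257 = 0 + 1ξ, giving ξ = 257 mol/min.
Outlet amounts (n = n₀ + ν ξ):
  B: 575.5 − 1(257) = 318.5
  A: 3438 − 2(257) = 2924
  C: 0 + 1(257) = 257
  D: 0 + 1(257) = 257

257 mol/min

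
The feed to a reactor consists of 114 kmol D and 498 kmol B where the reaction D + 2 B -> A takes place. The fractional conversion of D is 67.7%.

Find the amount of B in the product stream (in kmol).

D reacted = 0.677 × 114 = 77.18 kmol; ν_D = −1, so ξ = 77.18/1 = 77.18 kmol.
Outlet amounts (n = n₀ + ν ξ):
  D: 114 − 1(77.18) = 36.82
  B: 498 − 2(77.18) = 343.6
  A: 0 + 1(77.18) = 77.18

344 kmol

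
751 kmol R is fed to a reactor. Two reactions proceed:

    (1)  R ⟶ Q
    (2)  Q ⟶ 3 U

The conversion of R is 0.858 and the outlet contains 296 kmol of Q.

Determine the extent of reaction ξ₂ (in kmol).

Conversion of R: R consumed = 1ξ₁ = 0.858 × 751 → ξ₁ = 644.4 kmol.
Q balance: n_Q = 0 + 1ξ₁ − 1ξ₂ = 296 → ξ₂ = (1·644.4 − 296)/1 = 348.4 kmol.
Outlet amounts (n = n₀ + Σ ν·ξ):
  R: 751 − 1(644.4) = 106.6
  Q: 0 + 1(644.4) − 1(348.4) = 296
  U: 0 + 3(348.4) = 1045

ξ₂ = 348 kmol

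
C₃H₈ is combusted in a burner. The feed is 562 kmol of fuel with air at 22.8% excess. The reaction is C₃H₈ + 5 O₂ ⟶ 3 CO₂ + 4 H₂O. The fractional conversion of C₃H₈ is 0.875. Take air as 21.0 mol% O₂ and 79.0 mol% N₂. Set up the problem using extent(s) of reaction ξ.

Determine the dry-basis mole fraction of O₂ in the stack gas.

Stoichiometric O₂ = 5 × 562 = 2810 kmol; O₂ fed = 2810 × 1.228 = 3451 kmol.
N₂ fed = 3451 × 79/21 = 12980 kmol.
Fuel reacted = 0.875 × 562 → ξ = 491.8 kmol.
Outlet (n = n₀ + ν ξ):
  C₃H₈: 562 − 1(491.8) = 70.25
  O₂: 3451 − 5(491.8) = 991.9
  N₂: 12980 (inert)
  CO₂: 0 + 3(491.8) = 1475
  H₂O: 0 + 4(491.8) = 1967
Dry total = 15520 kmol; y_O₂ (dry) = 991.9 / 15520 = 0.06392.

0.0639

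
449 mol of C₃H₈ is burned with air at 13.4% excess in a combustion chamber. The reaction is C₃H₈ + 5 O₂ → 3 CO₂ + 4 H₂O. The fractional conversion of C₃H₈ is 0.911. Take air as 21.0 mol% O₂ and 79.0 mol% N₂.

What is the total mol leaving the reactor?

Stoichiometric O₂ = 5 × 449 = 2245 mol; O₂ fed = 2245 × 1.134 = 2546 mol.
N₂ fed = 2546 × 79/21 = 9577 mol.
Fuel reacted = 0.911 × 449 → ξ = 409 mol.
Outlet (n = n₀ + ν ξ):
  C₃H₈: 449 − 1(409) = 39.96
  O₂: 2546 − 5(409) = 500.6
  N₂: 9577 (inert)
  CO₂: 0 + 3(409) = 1227
  H₂O: 0 + 4(409) = 1636
Total out = 39.96 + 500.6 + 9577 + 1227 + 1636 = 12980 mol.

13000 mol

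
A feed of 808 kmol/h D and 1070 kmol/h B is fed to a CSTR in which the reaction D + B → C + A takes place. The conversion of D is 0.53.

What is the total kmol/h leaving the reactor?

D reacted = 0.53 × 808 = 428.2 kmol/h; ν_D = −1, so ξ = 428.2/1 = 428.2 kmol/h.
Outlet amounts (n = n₀ + ν ξ):
  D: 808 − 1(428.2) = 379.8
  B: 1070 − 1(428.2) = 641.8
  C: 0 + 1(428.2) = 428.2
  A: 0 + 1(428.2) = 428.2
Total out = 379.8 + 641.8 + 428.2 + 428.2 = 1878 kmol/h.

1880 kmol/h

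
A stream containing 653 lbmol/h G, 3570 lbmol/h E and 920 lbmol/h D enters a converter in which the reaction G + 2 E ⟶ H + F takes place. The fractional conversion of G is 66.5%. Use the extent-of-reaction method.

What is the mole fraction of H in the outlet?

0.0922

G reacted = 0.665 × 653 = 434.2 lbmol/h; ν_G = −1, so ξ = 434.2/1 = 434.2 lbmol/h.
Outlet amounts (n = n₀ + ν ξ):
  G: 653 − 1(434.2) = 218.8
  E: 3570 − 2(434.2) = 2702
  H: 0 + 1(434.2) = 434.2
  F: 0 + 1(434.2) = 434.2
  D: 920 (inert)
Total out = 4709 lbmol/h; y_H = 434.2 / 4709 = 0.09222.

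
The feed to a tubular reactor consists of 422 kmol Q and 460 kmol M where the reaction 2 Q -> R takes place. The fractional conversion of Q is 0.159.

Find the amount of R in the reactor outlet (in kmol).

33.5 kmol

Q reacted = 0.159 × 422 = 67.1 kmol; ν_Q = −2, so ξ = 67.1/2 = 33.55 kmol.
Outlet amounts (n = n₀ + ν ξ):
  Q: 422 − 2(33.55) = 354.9
  R: 0 + 1(33.55) = 33.55
  M: 460 (inert)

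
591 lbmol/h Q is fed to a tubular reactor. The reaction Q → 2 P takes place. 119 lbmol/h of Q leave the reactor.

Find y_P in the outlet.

0.888

For Q: n = n₀ − 1ξ → 119 = 591 − 1ξ, giving ξ = 472 lbmol/h.
Outlet amounts (n = n₀ + ν ξ):
  Q: 591 − 1(472) = 119
  P: 0 + 2(472) = 944
Total out = 1063 lbmol/h; y_P = 944 / 1063 = 0.8881.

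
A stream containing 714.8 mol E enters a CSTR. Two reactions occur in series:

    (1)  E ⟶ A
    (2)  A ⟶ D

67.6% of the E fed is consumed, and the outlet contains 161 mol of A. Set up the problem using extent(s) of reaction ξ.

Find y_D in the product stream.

Conversion of E: E consumed = 1ξ₁ = 0.676 × 714.8 → ξ₁ = 483.2 mol.
A balance: n_A = 0 + 1ξ₁ − 1ξ₂ = 161 → ξ₂ = (1·483.2 − 161)/1 = 322.2 mol.
Outlet amounts (n = n₀ + Σ ν·ξ):
  E: 714.8 − 1(483.2) = 231.6
  A: 0 + 1(483.2) − 1(322.2) = 161
  D: 0 + 1(322.2) = 322.2
Total out = 714.8 mol; y_D = 322.2 / 714.8 = 0.4508.

0.451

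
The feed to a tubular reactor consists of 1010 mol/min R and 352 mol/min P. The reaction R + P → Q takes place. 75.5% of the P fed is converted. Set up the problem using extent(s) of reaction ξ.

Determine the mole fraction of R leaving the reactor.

P reacted = 0.755 × 352 = 265.8 mol/min; ν_P = −1, so ξ = 265.8/1 = 265.8 mol/min.
Outlet amounts (n = n₀ + ν ξ):
  R: 1010 − 1(265.8) = 744.2
  P: 352 − 1(265.8) = 86.24
  Q: 0 + 1(265.8) = 265.8
Total out = 1096 mol/min; y_R = 744.2 / 1096 = 0.6789.

0.679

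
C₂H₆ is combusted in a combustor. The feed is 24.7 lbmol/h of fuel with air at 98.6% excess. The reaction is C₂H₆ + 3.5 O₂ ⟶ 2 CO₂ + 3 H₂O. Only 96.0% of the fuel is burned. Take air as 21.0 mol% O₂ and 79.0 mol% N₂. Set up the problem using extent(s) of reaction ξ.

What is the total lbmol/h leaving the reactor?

854 lbmol/h

Stoichiometric O₂ = 3.5 × 24.7 = 86.45 lbmol/h; O₂ fed = 86.45 × 1.986 = 171.7 lbmol/h.
N₂ fed = 171.7 × 79/21 = 645.9 lbmol/h.
Fuel reacted = 0.96 × 24.7 → ξ = 23.71 lbmol/h.
Outlet (n = n₀ + ν ξ):
  C₂H₆: 24.7 − 1(23.71) = 0.988
  O₂: 171.7 − 3.5(23.71) = 88.7
  N₂: 645.9 (inert)
  CO₂: 0 + 2(23.71) = 47.42
  H₂O: 0 + 3(23.71) = 71.14
Total out = 0.988 + 88.7 + 645.9 + 47.42 + 71.14 = 854.1 lbmol/h.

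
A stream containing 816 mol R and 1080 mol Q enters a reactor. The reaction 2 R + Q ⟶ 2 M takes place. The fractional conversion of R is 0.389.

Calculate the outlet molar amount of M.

R reacted = 0.389 × 816 = 317.4 mol; ν_R = −2, so ξ = 317.4/2 = 158.7 mol.
Outlet amounts (n = n₀ + ν ξ):
  R: 816 − 2(158.7) = 498.6
  Q: 1080 − 1(158.7) = 921.3
  M: 0 + 2(158.7) = 317.4

317 mol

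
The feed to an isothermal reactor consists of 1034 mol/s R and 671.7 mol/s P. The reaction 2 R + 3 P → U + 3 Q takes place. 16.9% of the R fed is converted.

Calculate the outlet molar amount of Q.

R reacted = 0.169 × 1034 = 174.7 mol/s; ν_R = −2, so ξ = 174.7/2 = 87.37 mol/s.
Outlet amounts (n = n₀ + ν ξ):
  R: 1034 − 2(87.37) = 859.3
  P: 671.7 − 3(87.37) = 409.6
  U: 0 + 1(87.37) = 87.37
  Q: 0 + 3(87.37) = 262.1

262 mol/s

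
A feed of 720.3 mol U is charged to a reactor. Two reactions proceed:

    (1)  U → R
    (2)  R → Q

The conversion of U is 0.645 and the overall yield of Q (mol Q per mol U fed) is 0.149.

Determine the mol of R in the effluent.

357 mol

Conversion of U: U consumed = 1ξ₁ = 0.645 × 720.3 → ξ₁ = 464.6 mol.
Yield of Q: 1ξ₂ / 720.3 = 0.149 → ξ₂ = 107.3 mol.
Outlet amounts (n = n₀ + Σ ν·ξ):
  U: 720.3 − 1(464.6) = 255.7
  R: 0 + 1(464.6) − 1(107.3) = 357.3
  Q: 0 + 1(107.3) = 107.3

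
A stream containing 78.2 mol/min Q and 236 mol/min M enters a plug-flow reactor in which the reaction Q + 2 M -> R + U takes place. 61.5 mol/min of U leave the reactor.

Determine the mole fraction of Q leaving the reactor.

For U: n = n₀ + 1ξ → 61.5 = 0 + 1ξ, giving ξ = 61.5 mol/min.
Outlet amounts (n = n₀ + ν ξ):
  Q: 78.2 − 1(61.5) = 16.7
  M: 236 − 2(61.5) = 113
  R: 0 + 1(61.5) = 61.5
  U: 0 + 1(61.5) = 61.5
Total out = 252.7 mol/min; y_Q = 16.7 / 252.7 = 0.06609.

0.0661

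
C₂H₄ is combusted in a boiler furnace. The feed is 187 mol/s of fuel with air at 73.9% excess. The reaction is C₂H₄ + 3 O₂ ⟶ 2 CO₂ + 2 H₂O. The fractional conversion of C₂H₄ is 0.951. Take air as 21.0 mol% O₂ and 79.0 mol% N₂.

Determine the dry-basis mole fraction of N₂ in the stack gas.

0.82

Stoichiometric O₂ = 3 × 187 = 561 mol/s; O₂ fed = 561 × 1.739 = 975.6 mol/s.
N₂ fed = 975.6 × 79/21 = 3670 mol/s.
Fuel reacted = 0.951 × 187 → ξ = 177.8 mol/s.
Outlet (n = n₀ + ν ξ):
  C₂H₄: 187 − 1(177.8) = 9.163
  O₂: 975.6 − 3(177.8) = 442.1
  N₂: 3670 (inert)
  CO₂: 0 + 2(177.8) = 355.7
  H₂O: 0 + 2(177.8) = 355.7
Dry total = 4477 mol/s; y_N₂ (dry) = 3670 / 4477 = 0.8198.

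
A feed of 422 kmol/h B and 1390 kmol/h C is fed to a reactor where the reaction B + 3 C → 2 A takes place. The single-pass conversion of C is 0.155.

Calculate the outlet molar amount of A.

144 kmol/h

C reacted = 0.155 × 1390 = 215.4 kmol/h; ν_C = −3, so ξ = 215.4/3 = 71.82 kmol/h.
Outlet amounts (n = n₀ + ν ξ):
  B: 422 − 1(71.82) = 350.2
  C: 1390 − 3(71.82) = 1175
  A: 0 + 2(71.82) = 143.6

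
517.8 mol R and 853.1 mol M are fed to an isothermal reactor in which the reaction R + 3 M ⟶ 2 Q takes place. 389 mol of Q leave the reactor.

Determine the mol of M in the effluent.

270 mol

For Q: n = n₀ + 2ξ → 389 = 0 + 2ξ, giving ξ = 194.5 mol.
Outlet amounts (n = n₀ + ν ξ):
  R: 517.8 − 1(194.5) = 323.3
  M: 853.1 − 3(194.5) = 269.6
  Q: 0 + 2(194.5) = 389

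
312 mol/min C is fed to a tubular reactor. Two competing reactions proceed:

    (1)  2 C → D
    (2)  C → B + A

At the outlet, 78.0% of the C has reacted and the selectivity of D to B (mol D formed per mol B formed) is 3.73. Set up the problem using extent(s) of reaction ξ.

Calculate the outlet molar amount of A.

Conversion of C: C consumed = 0.78 × 312 = 243.4 mol/min = 2ξ₁ + 1ξ₂.
Selectivity: 1ξ₁ / (1ξ₂) = 3.73 → ξ₁ = 3.73 ξ₂.
Substitute: (2·3.73 + 1) ξ₂ = 243.4 → ξ₂ = 28.77 mol/min, ξ₁ = 107.3 mol/min.
Outlet amounts (n = n₀ + Σ ν·ξ):
  C: 312 − 2(107.3) − 1(28.77) = 68.64
  D: 0 + 1(107.3) = 107.3
  B: 0 + 1(28.77) = 28.77
  A: 0 + 1(28.77) = 28.77

28.8 mol/min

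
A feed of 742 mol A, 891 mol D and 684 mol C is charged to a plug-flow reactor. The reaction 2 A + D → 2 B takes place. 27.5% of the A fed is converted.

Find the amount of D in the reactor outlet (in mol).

A reacted = 0.275 × 742 = 204.1 mol; ν_A = −2, so ξ = 204.1/2 = 102 mol.
Outlet amounts (n = n₀ + ν ξ):
  A: 742 − 2(102) = 538
  D: 891 − 1(102) = 789
  B: 0 + 2(102) = 204.1
  C: 684 (inert)

789 mol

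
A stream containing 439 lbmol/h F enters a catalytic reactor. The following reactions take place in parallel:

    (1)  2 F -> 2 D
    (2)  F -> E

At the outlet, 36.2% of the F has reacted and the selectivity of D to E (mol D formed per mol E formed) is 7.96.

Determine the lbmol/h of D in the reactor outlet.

141 lbmol/h

Conversion of F: F consumed = 0.362 × 439 = 158.9 lbmol/h = 2ξ₁ + 1ξ₂.
Selectivity: 2ξ₁ / (1ξ₂) = 7.96 → ξ₁ = 3.98 ξ₂.
Substitute: (2·3.98 + 1) ξ₂ = 158.9 → ξ₂ = 17.74 lbmol/h, ξ₁ = 70.59 lbmol/h.
Outlet amounts (n = n₀ + Σ ν·ξ):
  F: 439 − 2(70.59) − 1(17.74) = 280.1
  D: 0 + 2(70.59) = 141.2
  E: 0 + 1(17.74) = 17.74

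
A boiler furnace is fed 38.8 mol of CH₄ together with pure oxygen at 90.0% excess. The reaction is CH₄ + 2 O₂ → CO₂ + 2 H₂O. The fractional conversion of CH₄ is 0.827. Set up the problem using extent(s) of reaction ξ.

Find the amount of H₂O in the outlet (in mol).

64.2 mol

Stoichiometric O₂ = 2 × 38.8 = 77.6 mol; O₂ fed = 77.6 × 1.900 = 147.4 mol.
Fuel reacted = 0.827 × 38.8 → ξ = 32.09 mol.
Outlet (n = n₀ + ν ξ):
  CH₄: 38.8 − 1(32.09) = 6.712
  O₂: 147.4 − 2(32.09) = 83.26
  CO₂: 0 + 1(32.09) = 32.09
  H₂O: 0 + 2(32.09) = 64.18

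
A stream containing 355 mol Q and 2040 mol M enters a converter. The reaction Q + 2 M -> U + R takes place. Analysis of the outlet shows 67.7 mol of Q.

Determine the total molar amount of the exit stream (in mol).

For Q: n = n₀ − 1ξ → 67.7 = 355 − 1ξ, giving ξ = 287.3 mol.
Outlet amounts (n = n₀ + ν ξ):
  Q: 355 − 1(287.3) = 67.7
  M: 2040 − 2(287.3) = 1465
  U: 0 + 1(287.3) = 287.3
  R: 0 + 1(287.3) = 287.3
Total out = 67.7 + 1465 + 287.3 + 287.3 = 2108 mol.

2110 mol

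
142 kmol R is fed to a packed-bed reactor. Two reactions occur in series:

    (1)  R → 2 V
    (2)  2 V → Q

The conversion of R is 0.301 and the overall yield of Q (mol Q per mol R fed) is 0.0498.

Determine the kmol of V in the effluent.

71.3 kmol

Conversion of R: R consumed = 1ξ₁ = 0.301 × 142 → ξ₁ = 42.74 kmol.
Yield of Q: 1ξ₂ / 142 = 0.0498 → ξ₂ = 7.072 kmol.
Outlet amounts (n = n₀ + Σ ν·ξ):
  R: 142 − 1(42.74) = 99.26
  V: 0 + 2(42.74) − 2(7.072) = 71.34
  Q: 0 + 1(7.072) = 7.072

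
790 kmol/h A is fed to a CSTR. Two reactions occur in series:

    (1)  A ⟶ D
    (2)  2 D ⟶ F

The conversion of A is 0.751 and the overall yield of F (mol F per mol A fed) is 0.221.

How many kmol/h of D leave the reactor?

Conversion of A: A consumed = 1ξ₁ = 0.751 × 790 → ξ₁ = 593.3 kmol/h.
Yield of F: 1ξ₂ / 790 = 0.221 → ξ₂ = 174.6 kmol/h.
Outlet amounts (n = n₀ + Σ ν·ξ):
  A: 790 − 1(593.3) = 196.7
  D: 0 + 1(593.3) − 2(174.6) = 244.1
  F: 0 + 1(174.6) = 174.6

244 kmol/h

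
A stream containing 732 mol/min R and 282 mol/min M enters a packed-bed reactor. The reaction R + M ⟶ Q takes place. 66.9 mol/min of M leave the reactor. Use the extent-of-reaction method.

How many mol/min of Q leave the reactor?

215 mol/min

For M: n = n₀ − 1ξ → 66.9 = 282 − 1ξ, giving ξ = 215.1 mol/min.
Outlet amounts (n = n₀ + ν ξ):
  R: 732 − 1(215.1) = 516.9
  M: 282 − 1(215.1) = 66.9
  Q: 0 + 1(215.1) = 215.1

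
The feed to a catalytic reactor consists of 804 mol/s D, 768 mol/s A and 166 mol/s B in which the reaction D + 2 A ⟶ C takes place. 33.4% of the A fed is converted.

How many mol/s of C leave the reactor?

128 mol/s

A reacted = 0.334 × 768 = 256.5 mol/s; ν_A = −2, so ξ = 256.5/2 = 128.3 mol/s.
Outlet amounts (n = n₀ + ν ξ):
  D: 804 − 1(128.3) = 675.7
  A: 768 − 2(128.3) = 511.5
  C: 0 + 1(128.3) = 128.3
  B: 166 (inert)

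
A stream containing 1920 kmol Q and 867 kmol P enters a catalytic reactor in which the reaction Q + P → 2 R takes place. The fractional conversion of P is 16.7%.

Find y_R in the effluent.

P reacted = 0.167 × 867 = 144.8 kmol; ν_P = −1, so ξ = 144.8/1 = 144.8 kmol.
Outlet amounts (n = n₀ + ν ξ):
  Q: 1920 − 1(144.8) = 1775
  P: 867 − 1(144.8) = 722.2
  R: 0 + 2(144.8) = 289.6
Total out = 2787 kmol; y_R = 289.6 / 2787 = 0.1039.

0.104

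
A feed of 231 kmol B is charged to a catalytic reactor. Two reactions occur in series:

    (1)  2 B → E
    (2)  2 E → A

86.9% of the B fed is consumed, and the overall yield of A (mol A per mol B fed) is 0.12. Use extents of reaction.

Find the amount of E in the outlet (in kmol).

Conversion of B: B consumed = 2ξ₁ = 0.869 × 231 → ξ₁ = 100.4 kmol.
Yield of A: 1ξ₂ / 231 = 0.12 → ξ₂ = 27.72 kmol.
Outlet amounts (n = n₀ + Σ ν·ξ):
  B: 231 − 2(100.4) = 30.26
  E: 0 + 1(100.4) − 2(27.72) = 44.93
  A: 0 + 1(27.72) = 27.72

44.9 kmol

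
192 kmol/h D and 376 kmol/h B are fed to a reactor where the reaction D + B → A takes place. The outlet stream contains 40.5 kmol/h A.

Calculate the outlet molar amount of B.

For A: n = n₀ + 1ξ → 40.5 = 0 + 1ξ, giving ξ = 40.5 kmol/h.
Outlet amounts (n = n₀ + ν ξ):
  D: 192 − 1(40.5) = 151.5
  B: 376 − 1(40.5) = 335.5
  A: 0 + 1(40.5) = 40.5

336 kmol/h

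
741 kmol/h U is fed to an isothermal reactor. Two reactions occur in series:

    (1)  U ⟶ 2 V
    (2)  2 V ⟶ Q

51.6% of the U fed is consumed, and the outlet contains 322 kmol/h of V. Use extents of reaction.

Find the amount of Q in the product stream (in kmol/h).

221 kmol/h

Conversion of U: U consumed = 1ξ₁ = 0.516 × 741 → ξ₁ = 382.4 kmol/h.
V balance: n_V = 0 + 2ξ₁ − 2ξ₂ = 322 → ξ₂ = (2·382.4 − 322)/2 = 221.4 kmol/h.
Outlet amounts (n = n₀ + Σ ν·ξ):
  U: 741 − 1(382.4) = 358.6
  V: 0 + 2(382.4) − 2(221.4) = 322
  Q: 0 + 1(221.4) = 221.4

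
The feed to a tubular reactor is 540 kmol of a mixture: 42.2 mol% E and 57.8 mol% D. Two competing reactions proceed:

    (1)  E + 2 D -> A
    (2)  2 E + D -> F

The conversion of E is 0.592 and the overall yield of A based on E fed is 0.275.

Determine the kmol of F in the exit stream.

Yield of A: 1ξ₁ / 227.9 = 0.275 → ξ₁ = 62.67 kmol.
Conversion of E: 1ξ₁ + 2ξ₂ = 0.592 × 227.9 = 134.9 → ξ₂ = 36.12 kmol.
Outlet amounts (n = n₀ + Σ ν·ξ):
  E: 227.9 − 1(62.67) − 2(36.12) = 92.98
  D: 312.1 − 2(62.67) − 1(36.12) = 150.7
  A: 0 + 1(62.67) = 62.67
  F: 0 + 1(36.12) = 36.12

36.1 kmol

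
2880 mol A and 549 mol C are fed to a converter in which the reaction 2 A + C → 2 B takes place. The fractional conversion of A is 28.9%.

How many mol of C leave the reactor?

133 mol

A reacted = 0.289 × 2880 = 832.3 mol; ν_A = −2, so ξ = 832.3/2 = 416.2 mol.
Outlet amounts (n = n₀ + ν ξ):
  A: 2880 − 2(416.2) = 2048
  C: 549 − 1(416.2) = 132.8
  B: 0 + 2(416.2) = 832.3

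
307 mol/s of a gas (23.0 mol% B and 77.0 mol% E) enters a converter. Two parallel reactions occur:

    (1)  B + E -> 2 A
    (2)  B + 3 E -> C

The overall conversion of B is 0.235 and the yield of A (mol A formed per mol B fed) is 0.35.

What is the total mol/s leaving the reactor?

Yield of A: 2ξ₁ / 70.61 = 0.35 → ξ₁ = 12.36 mol/s.
Conversion of B: 1ξ₁ + 1ξ₂ = 0.235 × 70.61 = 16.59 → ξ₂ = 4.237 mol/s.
Outlet amounts (n = n₀ + Σ ν·ξ):
  B: 70.61 − 1(12.36) − 1(4.237) = 54.02
  E: 236.4 − 1(12.36) − 3(4.237) = 211.3
  A: 0 + 2(12.36) = 24.71
  C: 0 + 1(4.237) = 4.237
Total out = 54.02 + 211.3 + 24.71 + 4.237 = 294.3 mol/s.

294 mol/s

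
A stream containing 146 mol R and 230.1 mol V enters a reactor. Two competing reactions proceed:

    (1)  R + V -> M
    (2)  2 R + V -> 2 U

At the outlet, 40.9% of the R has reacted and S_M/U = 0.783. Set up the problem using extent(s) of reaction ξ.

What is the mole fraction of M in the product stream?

0.0787

Conversion of R: R consumed = 0.409 × 146 = 59.71 mol = 1ξ₁ + 2ξ₂.
Selectivity: 1ξ₁ / (2ξ₂) = 0.783 → ξ₁ = 1.566 ξ₂.
Substitute: (1·1.566 + 2) ξ₂ = 59.71 → ξ₂ = 16.75 mol, ξ₁ = 26.22 mol.
Outlet amounts (n = n₀ + Σ ν·ξ):
  R: 146 − 1(26.22) − 2(16.75) = 86.29
  V: 230.1 − 1(26.22) − 1(16.75) = 187.1
  M: 0 + 1(26.22) = 26.22
  U: 0 + 2(16.75) = 33.49
Total out = 333.1 mol; y_M = 26.22 / 333.1 = 0.07872.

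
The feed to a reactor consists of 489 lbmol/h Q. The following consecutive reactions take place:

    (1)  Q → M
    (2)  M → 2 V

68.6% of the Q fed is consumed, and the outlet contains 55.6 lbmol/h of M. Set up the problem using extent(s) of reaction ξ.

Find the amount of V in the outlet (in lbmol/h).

Conversion of Q: Q consumed = 1ξ₁ = 0.686 × 489 → ξ₁ = 335.5 lbmol/h.
M balance: n_M = 0 + 1ξ₁ − 1ξ₂ = 55.6 → ξ₂ = (1·335.5 − 55.6)/1 = 279.9 lbmol/h.
Outlet amounts (n = n₀ + Σ ν·ξ):
  Q: 489 − 1(335.5) = 153.5
  M: 0 + 1(335.5) − 1(279.9) = 55.6
  V: 0 + 2(279.9) = 559.7

560 lbmol/h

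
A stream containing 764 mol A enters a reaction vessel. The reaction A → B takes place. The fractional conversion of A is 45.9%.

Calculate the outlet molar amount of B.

A reacted = 0.459 × 764 = 350.7 mol; ν_A = −1, so ξ = 350.7/1 = 350.7 mol.
Outlet amounts (n = n₀ + ν ξ):
  A: 764 − 1(350.7) = 413.3
  B: 0 + 1(350.7) = 350.7

351 mol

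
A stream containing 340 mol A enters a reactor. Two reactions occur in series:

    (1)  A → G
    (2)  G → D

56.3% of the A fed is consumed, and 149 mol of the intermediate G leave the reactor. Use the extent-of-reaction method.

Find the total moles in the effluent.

Conversion of A: A consumed = 1ξ₁ = 0.563 × 340 → ξ₁ = 191.4 mol.
G balance: n_G = 0 + 1ξ₁ − 1ξ₂ = 149 → ξ₂ = (1·191.4 − 149)/1 = 42.42 mol.
Outlet amounts (n = n₀ + Σ ν·ξ):
  A: 340 − 1(191.4) = 148.6
  G: 0 + 1(191.4) − 1(42.42) = 149
  D: 0 + 1(42.42) = 42.42
Total out = 148.6 + 149 + 42.42 = 340 mol.

340 mol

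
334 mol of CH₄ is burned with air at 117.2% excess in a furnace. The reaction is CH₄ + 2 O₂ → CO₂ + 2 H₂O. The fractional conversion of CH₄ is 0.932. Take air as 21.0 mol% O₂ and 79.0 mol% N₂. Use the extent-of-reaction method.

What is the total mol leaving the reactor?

Stoichiometric O₂ = 2 × 334 = 668 mol; O₂ fed = 668 × 2.172 = 1451 mol.
N₂ fed = 1451 × 79/21 = 5458 mol.
Fuel reacted = 0.932 × 334 → ξ = 311.3 mol.
Outlet (n = n₀ + ν ξ):
  CH₄: 334 − 1(311.3) = 22.71
  O₂: 1451 − 2(311.3) = 828.3
  N₂: 5458 (inert)
  CO₂: 0 + 1(311.3) = 311.3
  H₂O: 0 + 2(311.3) = 622.6
Total out = 22.71 + 828.3 + 5458 + 311.3 + 622.6 = 7243 mol.

7240 mol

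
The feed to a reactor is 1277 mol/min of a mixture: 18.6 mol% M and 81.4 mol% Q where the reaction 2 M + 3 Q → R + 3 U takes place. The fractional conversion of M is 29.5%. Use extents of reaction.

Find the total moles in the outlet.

1240 mol/min

M reacted = 0.295 × 237.5 = 70.07 mol/min; ν_M = −2, so ξ = 70.07/2 = 35.03 mol/min.
Outlet amounts (n = n₀ + ν ξ):
  M: 237.5 − 2(35.03) = 167.5
  Q: 1039 − 3(35.03) = 934.4
  R: 0 + 1(35.03) = 35.03
  U: 0 + 3(35.03) = 105.1
Total out = 167.5 + 934.4 + 35.03 + 105.1 = 1242 mol/min.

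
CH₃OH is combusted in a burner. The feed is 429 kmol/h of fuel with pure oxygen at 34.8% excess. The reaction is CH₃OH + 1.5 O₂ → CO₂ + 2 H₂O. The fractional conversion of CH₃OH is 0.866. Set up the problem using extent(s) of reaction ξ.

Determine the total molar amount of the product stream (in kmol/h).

1480 kmol/h

Stoichiometric O₂ = 1.5 × 429 = 643.5 kmol/h; O₂ fed = 643.5 × 1.348 = 867.4 kmol/h.
Fuel reacted = 0.866 × 429 → ξ = 371.5 kmol/h.
Outlet (n = n₀ + ν ξ):
  CH₃OH: 429 − 1(371.5) = 57.49
  O₂: 867.4 − 1.5(371.5) = 310.2
  CO₂: 0 + 1(371.5) = 371.5
  H₂O: 0 + 2(371.5) = 743
Total out = 57.49 + 310.2 + 371.5 + 743 = 1482 kmol/h.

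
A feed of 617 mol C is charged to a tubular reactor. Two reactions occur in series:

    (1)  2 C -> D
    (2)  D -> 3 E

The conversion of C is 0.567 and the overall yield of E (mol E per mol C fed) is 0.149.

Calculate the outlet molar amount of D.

Conversion of C: C consumed = 2ξ₁ = 0.567 × 617 → ξ₁ = 174.9 mol.
Yield of E: 3ξ₂ / 617 = 0.149 → ξ₂ = 30.64 mol.
Outlet amounts (n = n₀ + Σ ν·ξ):
  C: 617 − 2(174.9) = 267.2
  D: 0 + 1(174.9) − 1(30.64) = 144.3
  E: 0 + 3(30.64) = 91.93

144 mol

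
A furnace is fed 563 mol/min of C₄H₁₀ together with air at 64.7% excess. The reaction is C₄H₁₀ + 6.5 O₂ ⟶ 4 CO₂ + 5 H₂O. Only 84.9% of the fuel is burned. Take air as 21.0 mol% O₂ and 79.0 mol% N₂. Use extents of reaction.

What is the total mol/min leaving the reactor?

Stoichiometric O₂ = 6.5 × 563 = 3660 mol/min; O₂ fed = 3660 × 1.647 = 6027 mol/min.
N₂ fed = 6027 × 79/21 = 22670 mol/min.
Fuel reacted = 0.849 × 563 → ξ = 478 mol/min.
Outlet (n = n₀ + ν ξ):
  C₄H₁₀: 563 − 1(478) = 85.01
  O₂: 6027 − 6.5(478) = 2920
  N₂: 22670 (inert)
  CO₂: 0 + 4(478) = 1912
  H₂O: 0 + 5(478) = 2390
Total out = 85.01 + 2920 + 22670 + 1912 + 2390 = 29980 mol/min.

30000 mol/min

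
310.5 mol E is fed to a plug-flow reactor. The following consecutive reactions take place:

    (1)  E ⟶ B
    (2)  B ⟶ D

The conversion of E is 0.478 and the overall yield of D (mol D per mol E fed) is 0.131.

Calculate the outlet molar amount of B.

108 mol

Conversion of E: E consumed = 1ξ₁ = 0.478 × 310.5 → ξ₁ = 148.4 mol.
Yield of D: 1ξ₂ / 310.5 = 0.131 → ξ₂ = 40.68 mol.
Outlet amounts (n = n₀ + Σ ν·ξ):
  E: 310.5 − 1(148.4) = 162.1
  B: 0 + 1(148.4) − 1(40.68) = 107.7
  D: 0 + 1(40.68) = 40.68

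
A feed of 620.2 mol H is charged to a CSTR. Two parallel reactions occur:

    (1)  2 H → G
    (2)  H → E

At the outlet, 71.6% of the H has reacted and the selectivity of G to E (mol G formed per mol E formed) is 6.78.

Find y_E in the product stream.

Conversion of H: H consumed = 0.716 × 620.2 = 444.1 mol = 2ξ₁ + 1ξ₂.
Selectivity: 1ξ₁ / (1ξ₂) = 6.78 → ξ₁ = 6.78 ξ₂.
Substitute: (2·6.78 + 1) ξ₂ = 444.1 → ξ₂ = 30.5 mol, ξ₁ = 206.8 mol.
Outlet amounts (n = n₀ + Σ ν·ξ):
  H: 620.2 − 2(206.8) − 1(30.5) = 176.1
  G: 0 + 1(206.8) = 206.8
  E: 0 + 1(30.5) = 30.5
Total out = 413.4 mol; y_E = 30.5 / 413.4 = 0.07377.

0.0738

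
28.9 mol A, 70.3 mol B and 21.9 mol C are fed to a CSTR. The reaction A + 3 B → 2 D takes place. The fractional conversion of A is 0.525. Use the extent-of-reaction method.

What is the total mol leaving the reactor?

A reacted = 0.525 × 28.9 = 15.17 mol; ν_A = −1, so ξ = 15.17/1 = 15.17 mol.
Outlet amounts (n = n₀ + ν ξ):
  A: 28.9 − 1(15.17) = 13.73
  B: 70.3 − 3(15.17) = 24.78
  D: 0 + 2(15.17) = 30.34
  C: 21.9 (inert)
Total out = 13.73 + 24.78 + 30.34 + 21.9 = 90.75 mol.

90.8 mol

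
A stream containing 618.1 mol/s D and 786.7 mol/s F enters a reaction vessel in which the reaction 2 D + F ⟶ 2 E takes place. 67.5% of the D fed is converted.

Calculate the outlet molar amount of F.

578 mol/s

D reacted = 0.675 × 618.1 = 417.2 mol/s; ν_D = −2, so ξ = 417.2/2 = 208.6 mol/s.
Outlet amounts (n = n₀ + ν ξ):
  D: 618.1 − 2(208.6) = 200.9
  F: 786.7 − 1(208.6) = 578.1
  E: 0 + 2(208.6) = 417.2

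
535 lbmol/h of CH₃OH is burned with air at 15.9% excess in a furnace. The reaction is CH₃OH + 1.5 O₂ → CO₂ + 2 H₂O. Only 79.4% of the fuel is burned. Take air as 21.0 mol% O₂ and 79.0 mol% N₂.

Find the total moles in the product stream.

Stoichiometric O₂ = 1.5 × 535 = 802.5 lbmol/h; O₂ fed = 802.5 × 1.159 = 930.1 lbmol/h.
N₂ fed = 930.1 × 79/21 = 3499 lbmol/h.
Fuel reacted = 0.794 × 535 → ξ = 424.8 lbmol/h.
Outlet (n = n₀ + ν ξ):
  CH₃OH: 535 − 1(424.8) = 110.2
  O₂: 930.1 − 1.5(424.8) = 292.9
  N₂: 3499 (inert)
  CO₂: 0 + 1(424.8) = 424.8
  H₂O: 0 + 2(424.8) = 849.6
Total out = 110.2 + 292.9 + 3499 + 424.8 + 849.6 = 5176 lbmol/h.

5180 lbmol/h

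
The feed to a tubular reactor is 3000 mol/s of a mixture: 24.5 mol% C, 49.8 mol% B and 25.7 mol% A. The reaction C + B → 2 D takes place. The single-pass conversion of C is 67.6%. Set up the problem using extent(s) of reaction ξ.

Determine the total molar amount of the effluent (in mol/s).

3000 mol/s

C reacted = 0.676 × 735 = 496.9 mol/s; ν_C = −1, so ξ = 496.9/1 = 496.9 mol/s.
Outlet amounts (n = n₀ + ν ξ):
  C: 735 − 1(496.9) = 238.1
  B: 1494 − 1(496.9) = 997.1
  D: 0 + 2(496.9) = 993.7
  A: 771 (inert)
Total out = 238.1 + 997.1 + 993.7 + 771 = 3000 mol/s.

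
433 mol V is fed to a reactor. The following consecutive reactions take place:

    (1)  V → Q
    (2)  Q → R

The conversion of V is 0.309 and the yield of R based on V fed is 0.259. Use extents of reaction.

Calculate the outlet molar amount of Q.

21.6 mol

Conversion of V: V consumed = 1ξ₁ = 0.309 × 433 → ξ₁ = 133.8 mol.
Yield of R: 1ξ₂ / 433 = 0.259 → ξ₂ = 112.1 mol.
Outlet amounts (n = n₀ + Σ ν·ξ):
  V: 433 − 1(133.8) = 299.2
  Q: 0 + 1(133.8) − 1(112.1) = 21.65
  R: 0 + 1(112.1) = 112.1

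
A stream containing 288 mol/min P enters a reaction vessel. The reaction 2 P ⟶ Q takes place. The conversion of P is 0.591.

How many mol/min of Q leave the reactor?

P reacted = 0.591 × 288 = 170.2 mol/min; ν_P = −2, so ξ = 170.2/2 = 85.1 mol/min.
Outlet amounts (n = n₀ + ν ξ):
  P: 288 − 2(85.1) = 117.8
  Q: 0 + 1(85.1) = 85.1

85.1 mol/min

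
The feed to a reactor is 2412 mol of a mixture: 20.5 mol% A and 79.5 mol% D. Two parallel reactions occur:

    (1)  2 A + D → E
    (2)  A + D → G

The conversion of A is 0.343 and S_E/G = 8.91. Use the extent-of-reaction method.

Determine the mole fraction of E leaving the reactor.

0.0358

Conversion of A: A consumed = 0.343 × 494.5 = 169.6 mol = 2ξ₁ + 1ξ₂.
Selectivity: 1ξ₁ / (1ξ₂) = 8.91 → ξ₁ = 8.91 ξ₂.
Substitute: (2·8.91 + 1) ξ₂ = 169.6 → ξ₂ = 9.012 mol, ξ₁ = 80.29 mol.
Outlet amounts (n = n₀ + Σ ν·ξ):
  A: 494.5 − 2(80.29) − 1(9.012) = 324.9
  D: 1918 − 1(80.29) − 1(9.012) = 1828
  E: 0 + 1(80.29) = 80.29
  G: 0 + 1(9.012) = 9.012
Total out = 2242 mol; y_E = 80.29 / 2242 = 0.03581.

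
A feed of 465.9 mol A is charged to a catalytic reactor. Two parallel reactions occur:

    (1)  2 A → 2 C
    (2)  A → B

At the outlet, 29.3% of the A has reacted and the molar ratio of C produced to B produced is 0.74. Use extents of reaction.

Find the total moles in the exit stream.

Conversion of A: A consumed = 0.293 × 465.9 = 136.5 mol = 2ξ₁ + 1ξ₂.
Selectivity: 2ξ₁ / (1ξ₂) = 0.74 → ξ₁ = 0.37 ξ₂.
Substitute: (2·0.37 + 1) ξ₂ = 136.5 → ξ₂ = 78.45 mol, ξ₁ = 29.03 mol.
Outlet amounts (n = n₀ + Σ ν·ξ):
  A: 465.9 − 2(29.03) − 1(78.45) = 329.4
  C: 0 + 2(29.03) = 58.06
  B: 0 + 1(78.45) = 78.45
Total out = 329.4 + 58.06 + 78.45 = 465.9 mol.

466 mol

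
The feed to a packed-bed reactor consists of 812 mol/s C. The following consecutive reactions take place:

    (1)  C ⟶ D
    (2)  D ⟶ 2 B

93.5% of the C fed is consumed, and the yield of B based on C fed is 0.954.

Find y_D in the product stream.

Conversion of C: C consumed = 1ξ₁ = 0.935 × 812 → ξ₁ = 759.2 mol/s.
Yield of B: 2ξ₂ / 812 = 0.954 → ξ₂ = 387.3 mol/s.
Outlet amounts (n = n₀ + Σ ν·ξ):
  C: 812 − 1(759.2) = 52.78
  D: 0 + 1(759.2) − 1(387.3) = 371.9
  B: 0 + 2(387.3) = 774.6
Total out = 1199 mol/s; y_D = 371.9 / 1199 = 0.3101.

0.31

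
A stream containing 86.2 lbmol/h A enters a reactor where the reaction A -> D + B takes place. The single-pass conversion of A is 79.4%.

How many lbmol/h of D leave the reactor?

68.4 lbmol/h

A reacted = 0.794 × 86.2 = 68.44 lbmol/h; ν_A = −1, so ξ = 68.44/1 = 68.44 lbmol/h.
Outlet amounts (n = n₀ + ν ξ):
  A: 86.2 − 1(68.44) = 17.76
  D: 0 + 1(68.44) = 68.44
  B: 0 + 1(68.44) = 68.44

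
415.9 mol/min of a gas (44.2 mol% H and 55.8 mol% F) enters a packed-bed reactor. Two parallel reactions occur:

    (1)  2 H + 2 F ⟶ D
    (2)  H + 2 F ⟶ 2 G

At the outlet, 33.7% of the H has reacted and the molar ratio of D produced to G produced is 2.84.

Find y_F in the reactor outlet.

0.507

Conversion of H: H consumed = 0.337 × 183.8 = 61.95 mol/min = 2ξ₁ + 1ξ₂.
Selectivity: 1ξ₁ / (2ξ₂) = 2.84 → ξ₁ = 5.68 ξ₂.
Substitute: (2·5.68 + 1) ξ₂ = 61.95 → ξ₂ = 5.012 mol/min, ξ₁ = 28.47 mol/min.
Outlet amounts (n = n₀ + Σ ν·ξ):
  H: 183.8 − 2(28.47) − 1(5.012) = 121.9
  F: 232.1 − 2(28.47) − 2(5.012) = 165.1
  D: 0 + 1(28.47) = 28.47
  G: 0 + 2(5.012) = 10.02
Total out = 325.5 mol/min; y_F = 165.1 / 325.5 = 0.5073.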